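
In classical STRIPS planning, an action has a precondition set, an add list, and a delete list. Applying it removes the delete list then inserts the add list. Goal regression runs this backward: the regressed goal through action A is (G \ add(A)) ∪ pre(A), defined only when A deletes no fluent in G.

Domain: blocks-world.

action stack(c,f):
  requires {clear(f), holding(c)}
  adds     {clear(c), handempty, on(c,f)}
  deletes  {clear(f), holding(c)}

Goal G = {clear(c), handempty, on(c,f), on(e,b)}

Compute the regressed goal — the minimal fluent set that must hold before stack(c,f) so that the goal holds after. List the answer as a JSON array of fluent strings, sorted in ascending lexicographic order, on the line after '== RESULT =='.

Compute (G \ add) ∪ pre:
  G ∩ del = {}  (empty — regression defined)
  G \ add = {clear(c), handempty, on(c,f), on(e,b)} \ {clear(c), handempty, on(c,f)} = {on(e,b)}
  ∪ pre   = {on(e,b)} ∪ {clear(f), holding(c)}
          = {clear(f), holding(c), on(e,b)}

== RESULT ==
["clear(f)", "holding(c)", "on(e,b)"]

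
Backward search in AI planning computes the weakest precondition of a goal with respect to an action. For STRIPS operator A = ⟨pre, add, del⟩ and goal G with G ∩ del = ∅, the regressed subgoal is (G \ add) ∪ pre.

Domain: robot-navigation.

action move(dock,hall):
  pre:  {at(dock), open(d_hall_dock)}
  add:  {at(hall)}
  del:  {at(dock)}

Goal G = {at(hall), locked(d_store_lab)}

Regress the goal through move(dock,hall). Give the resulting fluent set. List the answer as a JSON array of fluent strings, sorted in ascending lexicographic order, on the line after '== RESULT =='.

Regress:
  G ∩ del = {}  (empty — regression defined)
  G \ add = {at(hall), locked(d_store_lab)} \ {at(hall)} = {locked(d_store_lab)}
  ∪ pre   = {locked(d_store_lab)} ∪ {at(dock), open(d_hall_dock)}
          = {at(dock), locked(d_store_lab), open(d_hall_dock)}

== RESULT ==
["at(dock)", "locked(d_store_lab)", "open(d_hall_dock)"]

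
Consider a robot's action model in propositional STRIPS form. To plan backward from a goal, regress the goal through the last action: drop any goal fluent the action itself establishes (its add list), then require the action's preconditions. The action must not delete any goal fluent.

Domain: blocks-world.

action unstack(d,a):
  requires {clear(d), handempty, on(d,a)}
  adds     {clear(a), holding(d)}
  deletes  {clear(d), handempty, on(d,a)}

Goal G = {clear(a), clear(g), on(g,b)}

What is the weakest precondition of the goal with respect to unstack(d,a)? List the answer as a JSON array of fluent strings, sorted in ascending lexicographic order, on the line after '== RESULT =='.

Compute (G \ add) ∪ pre:
  G ∩ del = {}  (empty — regression defined)
  G \ add = {clear(a), clear(g), on(g,b)} \ {clear(a), holding(d)} = {clear(g), on(g,b)}
  ∪ pre   = {clear(g), on(g,b)} ∪ {clear(d), handempty, on(d,a)}
          = {clear(d), clear(g), handempty, on(d,a), on(g,b)}

== RESULT ==
["clear(d)", "clear(g)", "handempty", "on(d,a)", "on(g,b)"]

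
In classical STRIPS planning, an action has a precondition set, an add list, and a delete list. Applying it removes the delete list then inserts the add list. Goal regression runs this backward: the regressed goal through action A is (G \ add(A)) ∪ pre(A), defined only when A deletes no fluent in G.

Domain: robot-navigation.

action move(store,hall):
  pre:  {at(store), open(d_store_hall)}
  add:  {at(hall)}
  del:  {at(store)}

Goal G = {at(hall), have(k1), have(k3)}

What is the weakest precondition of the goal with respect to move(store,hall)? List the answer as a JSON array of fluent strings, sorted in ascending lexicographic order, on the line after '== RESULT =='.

Regress:
  G ∩ del = {}  (empty — regression defined)
  G \ add = {at(hall), have(k1), have(k3)} \ {at(hall)} = {have(k1), have(k3)}
  ∪ pre   = {have(k1), have(k3)} ∪ {at(store), open(d_store_hall)}
          = {at(store), have(k1), have(k3), open(d_store_hall)}

== RESULT ==
["at(store)", "have(k1)", "have(k3)", "open(d_store_hall)"]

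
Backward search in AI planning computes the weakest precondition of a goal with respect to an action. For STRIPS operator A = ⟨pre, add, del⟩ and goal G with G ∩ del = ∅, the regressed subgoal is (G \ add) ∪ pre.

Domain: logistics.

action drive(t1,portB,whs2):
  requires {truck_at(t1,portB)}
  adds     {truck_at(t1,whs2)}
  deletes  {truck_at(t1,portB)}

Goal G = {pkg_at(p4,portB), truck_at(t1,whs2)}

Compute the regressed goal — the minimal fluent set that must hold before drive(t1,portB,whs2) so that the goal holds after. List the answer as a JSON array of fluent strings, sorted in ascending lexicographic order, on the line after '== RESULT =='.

Regress:
  G ∩ del = {}  (empty — regression defined)
  G \ add = {pkg_at(p4,portB), truck_at(t1,whs2)} \ {truck_at(t1,whs2)} = {pkg_at(p4,portB)}
  ∪ pre   = {pkg_at(p4,portB)} ∪ {truck_at(t1,portB)}
          = {pkg_at(p4,portB), truck_at(t1,portB)}

== RESULT ==
["pkg_at(p4,portB)", "truck_at(t1,portB)"]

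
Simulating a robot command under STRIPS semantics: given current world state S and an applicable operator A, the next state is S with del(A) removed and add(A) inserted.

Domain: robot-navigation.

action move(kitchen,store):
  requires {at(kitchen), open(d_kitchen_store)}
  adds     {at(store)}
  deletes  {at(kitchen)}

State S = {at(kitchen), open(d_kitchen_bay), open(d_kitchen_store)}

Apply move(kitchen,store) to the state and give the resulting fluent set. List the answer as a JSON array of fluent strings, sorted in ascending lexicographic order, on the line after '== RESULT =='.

Progress:
  pre ⊆ S: {at(kitchen), open(d_kitchen_store)} ⊆ S  — applicable
  S \ del = {open(d_kitchen_bay), open(d_kitchen_store)}
  ∪ add   = {at(store), open(d_kitchen_bay), open(d_kitchen_store)}

== RESULT ==
["at(store)", "open(d_kitchen_bay)", "open(d_kitchen_store)"]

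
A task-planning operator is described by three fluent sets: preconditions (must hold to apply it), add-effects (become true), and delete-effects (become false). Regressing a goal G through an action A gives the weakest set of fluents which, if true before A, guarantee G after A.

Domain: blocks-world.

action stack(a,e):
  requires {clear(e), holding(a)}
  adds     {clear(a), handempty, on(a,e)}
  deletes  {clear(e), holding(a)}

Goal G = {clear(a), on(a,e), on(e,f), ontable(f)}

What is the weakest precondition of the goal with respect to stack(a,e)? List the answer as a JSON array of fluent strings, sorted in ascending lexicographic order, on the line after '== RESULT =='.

Compute (G \ add) ∪ pre:
  G ∩ del = {}  (empty — regression defined)
  G \ add = {clear(a), on(a,e), on(e,f), ontable(f)} \ {clear(a), handempty, on(a,e)} = {on(e,f), ontable(f)}
  ∪ pre   = {on(e,f), ontable(f)} ∪ {clear(e), holding(a)}
          = {clear(e), holding(a), on(e,f), ontable(f)}

== RESULT ==
["clear(e)", "holding(a)", "on(e,f)", "ontable(f)"]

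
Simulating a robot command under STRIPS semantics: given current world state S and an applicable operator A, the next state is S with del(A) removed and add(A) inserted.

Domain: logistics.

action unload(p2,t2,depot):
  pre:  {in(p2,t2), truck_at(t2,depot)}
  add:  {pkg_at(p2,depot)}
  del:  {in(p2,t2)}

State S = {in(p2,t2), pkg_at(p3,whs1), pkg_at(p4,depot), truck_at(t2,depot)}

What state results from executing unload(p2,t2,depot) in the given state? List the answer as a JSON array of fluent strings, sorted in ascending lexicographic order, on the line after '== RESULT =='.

Progress:
  pre ⊆ S: {in(p2,t2), truck_at(t2,depot)} ⊆ S  — applicable
  S \ del = {pkg_at(p3,whs1), pkg_at(p4,depot), truck_at(t2,depot)}
  ∪ add   = {pkg_at(p2,depot), pkg_at(p3,whs1), pkg_at(p4,depot), truck_at(t2,depot)}

== RESULT ==
["pkg_at(p2,depot)", "pkg_at(p3,whs1)", "pkg_at(p4,depot)", "truck_at(t2,depot)"]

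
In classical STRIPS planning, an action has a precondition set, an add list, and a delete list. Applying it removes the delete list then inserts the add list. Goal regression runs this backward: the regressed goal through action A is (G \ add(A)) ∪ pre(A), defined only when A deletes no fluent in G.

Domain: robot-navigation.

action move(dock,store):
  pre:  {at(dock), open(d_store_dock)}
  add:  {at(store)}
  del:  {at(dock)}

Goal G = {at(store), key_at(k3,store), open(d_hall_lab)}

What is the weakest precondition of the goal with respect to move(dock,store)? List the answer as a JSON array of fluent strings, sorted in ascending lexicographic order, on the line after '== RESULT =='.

Regress:
  G ∩ del = {}  (empty — regression defined)
  G \ add = {at(store), key_at(k3,store), open(d_hall_lab)} \ {at(store)} = {key_at(k3,store), open(d_hall_lab)}
  ∪ pre   = {key_at(k3,store), open(d_hall_lab)} ∪ {at(dock), open(d_store_dock)}
          = {at(dock), key_at(k3,store), open(d_hall_lab), open(d_store_dock)}

== RESULT ==
["at(dock)", "key_at(k3,store)", "open(d_hall_lab)", "open(d_store_dock)"]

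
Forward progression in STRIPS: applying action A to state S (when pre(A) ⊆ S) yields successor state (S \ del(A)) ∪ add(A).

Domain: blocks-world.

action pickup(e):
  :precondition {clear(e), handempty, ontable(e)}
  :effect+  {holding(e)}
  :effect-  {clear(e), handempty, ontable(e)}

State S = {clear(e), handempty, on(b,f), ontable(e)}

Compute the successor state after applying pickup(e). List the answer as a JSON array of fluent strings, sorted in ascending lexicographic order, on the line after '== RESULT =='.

Progress:
  pre ⊆ S: {clear(e), handempty, ontable(e)} ⊆ S  — applicable
  S \ del = {on(b,f)}
  ∪ add   = {holding(e), on(b,f)}

== RESULT ==
["holding(e)", "on(b,f)"]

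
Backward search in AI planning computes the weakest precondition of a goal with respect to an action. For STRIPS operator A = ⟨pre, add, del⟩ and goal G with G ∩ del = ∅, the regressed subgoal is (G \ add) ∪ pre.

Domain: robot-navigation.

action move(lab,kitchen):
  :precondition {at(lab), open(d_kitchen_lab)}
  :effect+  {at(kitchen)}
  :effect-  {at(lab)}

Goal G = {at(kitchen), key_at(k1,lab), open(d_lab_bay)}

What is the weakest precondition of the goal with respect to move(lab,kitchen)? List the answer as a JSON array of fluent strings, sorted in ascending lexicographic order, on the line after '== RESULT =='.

Compute (G \ add) ∪ pre:
  G ∩ del = {}  (empty — regression defined)
  G \ add = {at(kitchen), key_at(k1,lab), open(d_lab_bay)} \ {at(kitchen)} = {key_at(k1,lab), open(d_lab_bay)}
  ∪ pre   = {key_at(k1,lab), open(d_lab_bay)} ∪ {at(lab), open(d_kitchen_lab)}
          = {at(lab), key_at(k1,lab), open(d_kitchen_lab), open(d_lab_bay)}

== RESULT ==
["at(lab)", "key_at(k1,lab)", "open(d_kitchen_lab)", "open(d_lab_bay)"]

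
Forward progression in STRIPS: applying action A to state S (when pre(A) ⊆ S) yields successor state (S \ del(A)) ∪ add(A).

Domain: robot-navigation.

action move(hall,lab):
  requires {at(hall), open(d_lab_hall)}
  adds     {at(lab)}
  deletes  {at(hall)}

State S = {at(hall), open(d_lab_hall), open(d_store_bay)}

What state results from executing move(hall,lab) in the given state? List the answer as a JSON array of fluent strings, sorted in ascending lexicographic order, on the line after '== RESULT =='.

Progress:
  pre ⊆ S: {at(hall), open(d_lab_hall)} ⊆ S  — applicable
  S \ del = {open(d_lab_hall), open(d_store_bay)}
  ∪ add   = {at(lab), open(d_lab_hall), open(d_store_bay)}

== RESULT ==
["at(lab)", "open(d_lab_hall)", "open(d_store_bay)"]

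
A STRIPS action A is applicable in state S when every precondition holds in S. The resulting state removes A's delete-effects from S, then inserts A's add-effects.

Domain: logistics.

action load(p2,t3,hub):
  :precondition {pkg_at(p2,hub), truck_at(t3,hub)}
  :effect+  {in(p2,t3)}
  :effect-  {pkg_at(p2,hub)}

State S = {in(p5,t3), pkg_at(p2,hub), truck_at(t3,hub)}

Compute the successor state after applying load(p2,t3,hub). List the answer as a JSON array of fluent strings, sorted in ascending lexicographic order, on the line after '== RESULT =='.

Progress:
  pre ⊆ S: {pkg_at(p2,hub), truck_at(t3,hub)} ⊆ S  — applicable
  S \ del = {in(p5,t3), truck_at(t3,hub)}
  ∪ add   = {in(p2,t3), in(p5,t3), truck_at(t3,hub)}

== RESULT ==
["in(p2,t3)", "in(p5,t3)", "truck_at(t3,hub)"]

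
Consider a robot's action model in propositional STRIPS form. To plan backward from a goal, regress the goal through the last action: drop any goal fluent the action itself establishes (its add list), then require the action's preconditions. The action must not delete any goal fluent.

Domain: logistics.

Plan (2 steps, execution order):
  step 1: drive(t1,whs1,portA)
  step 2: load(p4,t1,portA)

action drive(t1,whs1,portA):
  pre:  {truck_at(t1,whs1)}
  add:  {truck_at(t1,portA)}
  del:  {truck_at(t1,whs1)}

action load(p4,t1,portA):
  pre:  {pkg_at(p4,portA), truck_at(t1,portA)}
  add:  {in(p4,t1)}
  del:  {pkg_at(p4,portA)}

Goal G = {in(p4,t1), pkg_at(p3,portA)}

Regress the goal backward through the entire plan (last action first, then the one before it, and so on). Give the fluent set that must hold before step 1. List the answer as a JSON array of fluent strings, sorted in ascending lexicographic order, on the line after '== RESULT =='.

Work backward from the goal:
  through step 2 (load(p4,t1,portA)): drop {in(p4,t1)}, keep {pkg_at(p3,portA)}, require {pkg_at(p4,portA), truck_at(t1,portA)}
    → {pkg_at(p3,portA), pkg_at(p4,portA), truck_at(t1,portA)}
  through step 1 (drive(t1,whs1,portA)): drop {truck_at(t1,portA)}, keep {pkg_at(p3,portA), pkg_at(p4,portA)}, require {truck_at(t1,whs1)}
    → {pkg_at(p3,portA), pkg_at(p4,portA), truck_at(t1,whs1)}

== RESULT ==
["pkg_at(p3,portA)", "pkg_at(p4,portA)", "truck_at(t1,whs1)"]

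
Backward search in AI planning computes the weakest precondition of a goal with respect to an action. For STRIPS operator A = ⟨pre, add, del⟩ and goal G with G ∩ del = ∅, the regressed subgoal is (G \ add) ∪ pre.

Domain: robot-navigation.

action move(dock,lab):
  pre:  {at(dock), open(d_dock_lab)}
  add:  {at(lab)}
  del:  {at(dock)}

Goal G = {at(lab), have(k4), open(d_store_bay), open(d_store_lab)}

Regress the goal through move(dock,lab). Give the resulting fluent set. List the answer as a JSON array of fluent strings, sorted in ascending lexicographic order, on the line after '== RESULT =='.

Compute (G \ add) ∪ pre:
  G ∩ del = {}  (empty — regression defined)
  G \ add = {at(lab), have(k4), open(d_store_bay), open(d_store_lab)} \ {at(lab)} = {have(k4), open(d_store_bay), open(d_store_lab)}
  ∪ pre   = {have(k4), open(d_store_bay), open(d_store_lab)} ∪ {at(dock), open(d_dock_lab)}
          = {at(dock), have(k4), open(d_dock_lab), open(d_store_bay), open(d_store_lab)}

== RESULT ==
["at(dock)", "have(k4)", "open(d_dock_lab)", "open(d_store_bay)", "open(d_store_lab)"]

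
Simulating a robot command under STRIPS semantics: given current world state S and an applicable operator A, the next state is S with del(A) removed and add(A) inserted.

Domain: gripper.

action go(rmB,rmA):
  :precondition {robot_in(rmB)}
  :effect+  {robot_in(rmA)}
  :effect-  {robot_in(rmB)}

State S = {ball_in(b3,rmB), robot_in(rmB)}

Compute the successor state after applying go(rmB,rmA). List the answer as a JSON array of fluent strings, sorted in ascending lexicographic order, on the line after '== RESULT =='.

Compute (S \ del) ∪ add:
  pre ⊆ S: {robot_in(rmB)} ⊆ S  — applicable
  S \ del = {ball_in(b3,rmB)}
  ∪ add   = {ball_in(b3,rmB), robot_in(rmA)}

== RESULT ==
["ball_in(b3,rmB)", "robot_in(rmA)"]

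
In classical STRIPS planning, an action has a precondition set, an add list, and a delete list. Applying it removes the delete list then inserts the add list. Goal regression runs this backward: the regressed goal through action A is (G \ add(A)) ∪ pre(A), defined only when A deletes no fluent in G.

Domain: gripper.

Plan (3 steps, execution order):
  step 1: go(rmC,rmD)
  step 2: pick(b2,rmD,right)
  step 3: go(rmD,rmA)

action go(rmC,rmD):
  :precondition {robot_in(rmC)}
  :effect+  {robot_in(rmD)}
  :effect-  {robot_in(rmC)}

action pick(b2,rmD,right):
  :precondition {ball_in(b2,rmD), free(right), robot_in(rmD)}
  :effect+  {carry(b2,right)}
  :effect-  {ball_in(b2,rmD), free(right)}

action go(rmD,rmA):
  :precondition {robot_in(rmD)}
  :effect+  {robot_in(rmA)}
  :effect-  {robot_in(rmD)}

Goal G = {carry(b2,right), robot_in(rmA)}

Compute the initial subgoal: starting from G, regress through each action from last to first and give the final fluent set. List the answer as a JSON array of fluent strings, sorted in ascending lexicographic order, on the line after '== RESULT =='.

Work backward from the goal:
  through step 3 (go(rmD,rmA)): drop {robot_in(rmA)}, keep {carry(b2,right)}, require {robot_in(rmD)}
    → {carry(b2,right), robot_in(rmD)}
  through step 2 (pick(b2,rmD,right)): drop {carry(b2,right)}, keep {robot_in(rmD)}, require {ball_in(b2,rmD), free(right), robot_in(rmD)}
    → {ball_in(b2,rmD), free(right), robot_in(rmD)}
  through step 1 (go(rmC,rmD)): drop {robot_in(rmD)}, keep {ball_in(b2,rmD), free(right)}, require {robot_in(rmC)}
    → {ball_in(b2,rmD), free(right), robot_in(rmC)}

== RESULT ==
["ball_in(b2,rmD)", "free(right)", "robot_in(rmC)"]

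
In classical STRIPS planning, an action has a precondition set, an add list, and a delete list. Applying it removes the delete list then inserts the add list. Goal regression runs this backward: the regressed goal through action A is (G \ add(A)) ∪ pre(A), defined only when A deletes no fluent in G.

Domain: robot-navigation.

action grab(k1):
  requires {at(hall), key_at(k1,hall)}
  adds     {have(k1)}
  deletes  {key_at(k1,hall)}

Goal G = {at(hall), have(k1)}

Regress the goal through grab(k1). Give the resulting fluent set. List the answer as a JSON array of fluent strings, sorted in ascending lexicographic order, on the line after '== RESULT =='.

Regress:
  G ∩ del = {}  (empty — regression defined)
  G \ add = {at(hall), have(k1)} \ {have(k1)} = {at(hall)}
  ∪ pre   = {at(hall)} ∪ {at(hall), key_at(k1,hall)}
          = {at(hall), key_at(k1,hall)}

== RESULT ==
["at(hall)", "key_at(k1,hall)"]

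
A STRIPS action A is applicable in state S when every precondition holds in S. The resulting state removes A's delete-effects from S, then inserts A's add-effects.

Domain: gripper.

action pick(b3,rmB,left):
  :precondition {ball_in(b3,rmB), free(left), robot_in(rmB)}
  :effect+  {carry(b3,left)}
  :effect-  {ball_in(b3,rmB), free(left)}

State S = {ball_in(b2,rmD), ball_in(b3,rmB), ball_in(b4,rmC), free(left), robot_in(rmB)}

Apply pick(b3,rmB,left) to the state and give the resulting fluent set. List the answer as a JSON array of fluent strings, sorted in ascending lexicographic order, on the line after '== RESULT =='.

Progress:
  pre ⊆ S: {ball_in(b3,rmB), free(left), robot_in(rmB)} ⊆ S  — applicable
  S \ del = {ball_in(b2,rmD), ball_in(b4,rmC), robot_in(rmB)}
  ∪ add   = {ball_in(b2,rmD), ball_in(b4,rmC), carry(b3,left), robot_in(rmB)}

== RESULT ==
["ball_in(b2,rmD)", "ball_in(b4,rmC)", "carry(b3,left)", "robot_in(rmB)"]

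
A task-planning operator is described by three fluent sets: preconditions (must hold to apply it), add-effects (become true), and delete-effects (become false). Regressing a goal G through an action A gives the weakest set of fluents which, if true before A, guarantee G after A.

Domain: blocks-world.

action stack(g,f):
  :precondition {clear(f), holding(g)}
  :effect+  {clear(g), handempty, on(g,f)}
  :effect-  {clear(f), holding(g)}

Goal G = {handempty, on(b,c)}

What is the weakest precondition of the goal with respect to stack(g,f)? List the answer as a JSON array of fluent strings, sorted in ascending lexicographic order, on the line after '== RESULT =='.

Compute (G \ add) ∪ pre:
  G ∩ del = {}  (empty — regression defined)
  G \ add = {handempty, on(b,c)} \ {clear(g), handempty, on(g,f)} = {on(b,c)}
  ∪ pre   = {on(b,c)} ∪ {clear(f), holding(g)}
          = {clear(f), holding(g), on(b,c)}

== RESULT ==
["clear(f)", "holding(g)", "on(b,c)"]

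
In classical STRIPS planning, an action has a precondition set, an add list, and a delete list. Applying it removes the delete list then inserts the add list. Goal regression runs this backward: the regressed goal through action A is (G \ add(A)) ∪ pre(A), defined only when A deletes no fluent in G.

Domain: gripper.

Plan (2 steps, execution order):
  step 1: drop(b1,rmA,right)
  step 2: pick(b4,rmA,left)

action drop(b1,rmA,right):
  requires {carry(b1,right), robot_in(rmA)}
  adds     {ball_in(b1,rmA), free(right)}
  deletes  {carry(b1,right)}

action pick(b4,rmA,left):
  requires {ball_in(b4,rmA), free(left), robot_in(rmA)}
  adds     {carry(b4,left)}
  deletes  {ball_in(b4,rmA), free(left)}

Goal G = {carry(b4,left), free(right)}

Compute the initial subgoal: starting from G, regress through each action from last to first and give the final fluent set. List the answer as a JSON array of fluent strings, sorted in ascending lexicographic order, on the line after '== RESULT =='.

Regress step by step:
  through step 2 (pick(b4,rmA,left)): drop {carry(b4,left)}, keep {free(right)}, require {ball_in(b4,rmA), free(left), robot_in(rmA)}
    → {ball_in(b4,rmA), free(left), free(right), robot_in(rmA)}
  through step 1 (drop(b1,rmA,right)): drop {free(right)}, keep {ball_in(b4,rmA), free(left), robot_in(rmA)}, require {carry(b1,right), robot_in(rmA)}
    → {ball_in(b4,rmA), carry(b1,right), free(left), robot_in(rmA)}

== RESULT ==
["ball_in(b4,rmA)", "carry(b1,right)", "free(left)", "robot_in(rmA)"]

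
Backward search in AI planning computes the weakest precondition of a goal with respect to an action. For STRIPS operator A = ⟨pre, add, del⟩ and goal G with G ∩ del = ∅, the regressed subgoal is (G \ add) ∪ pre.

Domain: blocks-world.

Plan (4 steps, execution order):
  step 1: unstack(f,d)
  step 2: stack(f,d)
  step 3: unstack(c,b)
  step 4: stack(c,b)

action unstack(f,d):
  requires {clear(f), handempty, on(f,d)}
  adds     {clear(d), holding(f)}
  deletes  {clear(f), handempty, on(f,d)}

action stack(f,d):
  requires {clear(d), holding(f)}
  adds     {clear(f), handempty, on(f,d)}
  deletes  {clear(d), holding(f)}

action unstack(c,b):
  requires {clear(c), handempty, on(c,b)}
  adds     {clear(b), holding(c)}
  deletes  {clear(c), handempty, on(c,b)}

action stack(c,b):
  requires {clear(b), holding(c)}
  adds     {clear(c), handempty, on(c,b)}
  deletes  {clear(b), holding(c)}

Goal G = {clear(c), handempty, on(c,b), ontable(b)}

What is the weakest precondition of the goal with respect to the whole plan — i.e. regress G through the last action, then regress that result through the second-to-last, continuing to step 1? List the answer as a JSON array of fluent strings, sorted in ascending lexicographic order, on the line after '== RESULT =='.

Work backward from the goal:
  through step 4 (stack(c,b)): drop {clear(c), handempty, on(c,b)}, keep {ontable(b)}, require {clear(b), holding(c)}
    → {clear(b), holding(c), ontable(b)}
  through step 3 (unstack(c,b)): drop {clear(b), holding(c)}, keep {ontable(b)}, require {clear(c), handempty, on(c,b)}
    → {clear(c), handempty, on(c,b), ontable(b)}
  through step 2 (stack(f,d)): drop {handempty}, keep {clear(c), on(c,b), ontable(b)}, require {clear(d), holding(f)}
    → {clear(c), clear(d), holding(f), on(c,b), ontable(b)}
  through step 1 (unstack(f,d)): drop {clear(d), holding(f)}, keep {clear(c), on(c,b), ontable(b)}, require {clear(f), handempty, on(f,d)}
    → {clear(c), clear(f), handempty, on(c,b), on(f,d), ontable(b)}

== RESULT ==
["clear(c)", "clear(f)", "handempty", "on(c,b)", "on(f,d)", "ontable(b)"]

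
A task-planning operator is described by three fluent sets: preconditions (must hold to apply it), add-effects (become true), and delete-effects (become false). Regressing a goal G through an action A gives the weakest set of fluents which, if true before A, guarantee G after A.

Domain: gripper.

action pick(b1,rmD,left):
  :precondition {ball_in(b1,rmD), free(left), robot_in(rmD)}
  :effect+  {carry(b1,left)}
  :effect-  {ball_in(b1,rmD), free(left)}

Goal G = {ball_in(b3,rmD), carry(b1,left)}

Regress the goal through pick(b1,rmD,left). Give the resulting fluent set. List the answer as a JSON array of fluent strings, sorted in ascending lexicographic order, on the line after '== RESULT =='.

Compute (G \ add) ∪ pre:
  G ∩ del = {}  (empty — regression defined)
  G \ add = {ball_in(b3,rmD), carry(b1,left)} \ {carry(b1,left)} = {ball_in(b3,rmD)}
  ∪ pre   = {ball_in(b3,rmD)} ∪ {ball_in(b1,rmD), free(left), robot_in(rmD)}
          = {ball_in(b1,rmD), ball_in(b3,rmD), free(left), robot_in(rmD)}

== RESULT ==
["ball_in(b1,rmD)", "ball_in(b3,rmD)", "free(left)", "robot_in(rmD)"]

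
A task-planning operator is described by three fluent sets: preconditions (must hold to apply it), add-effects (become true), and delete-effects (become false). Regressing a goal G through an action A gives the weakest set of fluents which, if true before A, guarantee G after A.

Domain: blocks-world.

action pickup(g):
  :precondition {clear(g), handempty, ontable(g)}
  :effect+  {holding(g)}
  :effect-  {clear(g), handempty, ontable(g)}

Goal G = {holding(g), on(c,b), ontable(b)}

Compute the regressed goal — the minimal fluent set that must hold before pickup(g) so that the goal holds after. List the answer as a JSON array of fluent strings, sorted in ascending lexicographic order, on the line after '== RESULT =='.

Regress:
  G ∩ del = {}  (empty — regression defined)
  G \ add = {holding(g), on(c,b), ontable(b)} \ {holding(g)} = {on(c,b), ontable(b)}
  ∪ pre   = {on(c,b), ontable(b)} ∪ {clear(g), handempty, ontable(g)}
          = {clear(g), handempty, on(c,b), ontable(b), ontable(g)}

== RESULT ==
["clear(g)", "handempty", "on(c,b)", "ontable(b)", "ontable(g)"]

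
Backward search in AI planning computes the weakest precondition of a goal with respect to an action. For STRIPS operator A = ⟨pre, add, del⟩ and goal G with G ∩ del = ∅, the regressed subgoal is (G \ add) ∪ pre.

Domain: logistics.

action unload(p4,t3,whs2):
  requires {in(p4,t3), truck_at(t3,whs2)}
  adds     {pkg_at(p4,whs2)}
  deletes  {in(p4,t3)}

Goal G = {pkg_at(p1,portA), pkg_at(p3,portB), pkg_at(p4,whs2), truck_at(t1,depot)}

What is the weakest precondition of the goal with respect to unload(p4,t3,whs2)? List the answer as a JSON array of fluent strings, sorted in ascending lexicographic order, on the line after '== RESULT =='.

Compute (G \ add) ∪ pre:
  G ∩ del = {}  (empty — regression defined)
  G \ add = {pkg_at(p1,portA), pkg_at(p3,portB), pkg_at(p4,whs2), truck_at(t1,depot)} \ {pkg_at(p4,whs2)} = {pkg_at(p1,portA), pkg_at(p3,portB), truck_at(t1,depot)}
  ∪ pre   = {pkg_at(p1,portA), pkg_at(p3,portB), truck_at(t1,depot)} ∪ {in(p4,t3), truck_at(t3,whs2)}
          = {in(p4,t3), pkg_at(p1,portA), pkg_at(p3,portB), truck_at(t1,depot), truck_at(t3,whs2)}

== RESULT ==
["in(p4,t3)", "pkg_at(p1,portA)", "pkg_at(p3,portB)", "truck_at(t1,depot)", "truck_at(t3,whs2)"]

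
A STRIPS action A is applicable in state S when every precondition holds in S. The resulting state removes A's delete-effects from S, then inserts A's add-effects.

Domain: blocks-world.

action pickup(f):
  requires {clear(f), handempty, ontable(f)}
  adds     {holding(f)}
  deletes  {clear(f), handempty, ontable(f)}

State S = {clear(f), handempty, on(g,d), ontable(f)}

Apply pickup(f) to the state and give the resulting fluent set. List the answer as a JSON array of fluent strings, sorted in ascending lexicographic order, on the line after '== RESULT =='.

Progress:
  pre ⊆ S: {clear(f), handempty, ontable(f)} ⊆ S  — applicable
  S \ del = {on(g,d)}
  ∪ add   = {holding(f), on(g,d)}

== RESULT ==
["holding(f)", "on(g,d)"]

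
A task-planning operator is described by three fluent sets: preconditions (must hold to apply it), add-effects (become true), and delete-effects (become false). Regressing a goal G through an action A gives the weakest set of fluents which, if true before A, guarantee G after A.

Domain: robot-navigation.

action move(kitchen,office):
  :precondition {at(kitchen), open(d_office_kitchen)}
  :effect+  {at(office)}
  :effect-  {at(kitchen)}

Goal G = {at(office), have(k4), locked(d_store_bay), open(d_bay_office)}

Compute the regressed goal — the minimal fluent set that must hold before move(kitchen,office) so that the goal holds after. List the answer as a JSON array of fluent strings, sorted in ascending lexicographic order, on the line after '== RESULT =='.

Regress:
  G ∩ del = {}  (empty — regression defined)
  G \ add = {at(office), have(k4), locked(d_store_bay), open(d_bay_office)} \ {at(office)} = {have(k4), locked(d_store_bay), open(d_bay_office)}
  ∪ pre   = {have(k4), locked(d_store_bay), open(d_bay_office)} ∪ {at(kitchen), open(d_office_kitchen)}
          = {at(kitchen), have(k4), locked(d_store_bay), open(d_bay_office), open(d_office_kitchen)}

== RESULT ==
["at(kitchen)", "have(k4)", "locked(d_store_bay)", "open(d_bay_office)", "open(d_office_kitchen)"]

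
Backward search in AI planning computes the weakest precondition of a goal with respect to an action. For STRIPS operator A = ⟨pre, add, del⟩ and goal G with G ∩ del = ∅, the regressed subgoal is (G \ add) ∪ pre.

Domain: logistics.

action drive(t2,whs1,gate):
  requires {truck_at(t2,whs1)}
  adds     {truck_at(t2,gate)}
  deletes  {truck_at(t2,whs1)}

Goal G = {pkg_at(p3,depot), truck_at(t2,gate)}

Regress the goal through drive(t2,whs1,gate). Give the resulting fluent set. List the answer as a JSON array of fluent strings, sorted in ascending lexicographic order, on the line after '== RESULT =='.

Regress:
  G ∩ del = {}  (empty — regression defined)
  G \ add = {pkg_at(p3,depot), truck_at(t2,gate)} \ {truck_at(t2,gate)} = {pkg_at(p3,depot)}
  ∪ pre   = {pkg_at(p3,depot)} ∪ {truck_at(t2,whs1)}
          = {pkg_at(p3,depot), truck_at(t2,whs1)}

== RESULT ==
["pkg_at(p3,depot)", "truck_at(t2,whs1)"]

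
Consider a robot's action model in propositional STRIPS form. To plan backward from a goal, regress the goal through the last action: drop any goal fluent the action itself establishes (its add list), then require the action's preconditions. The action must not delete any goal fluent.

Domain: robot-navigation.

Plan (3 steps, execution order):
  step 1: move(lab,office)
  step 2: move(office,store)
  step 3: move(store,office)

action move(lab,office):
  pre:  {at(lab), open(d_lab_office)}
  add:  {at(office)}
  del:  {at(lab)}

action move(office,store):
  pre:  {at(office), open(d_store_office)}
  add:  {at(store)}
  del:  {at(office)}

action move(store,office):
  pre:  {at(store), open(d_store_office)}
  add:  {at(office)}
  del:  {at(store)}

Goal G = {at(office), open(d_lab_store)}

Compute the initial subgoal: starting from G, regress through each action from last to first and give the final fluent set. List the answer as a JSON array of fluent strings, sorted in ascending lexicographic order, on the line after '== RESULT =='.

Work backward from the goal:
  through step 3 (move(store,office)): drop {at(office)}, keep {open(d_lab_store)}, require {at(store), open(d_store_office)}
    → {at(store), open(d_lab_store), open(d_store_office)}
  through step 2 (move(office,store)): drop {at(store)}, keep {open(d_lab_store), open(d_store_office)}, require {at(office), open(d_store_office)}
    → {at(office), open(d_lab_store), open(d_store_office)}
  through step 1 (move(lab,office)): drop {at(office)}, keep {open(d_lab_store), open(d_store_office)}, require {at(lab), open(d_lab_office)}
    → {at(lab), open(d_lab_office), open(d_lab_store), open(d_store_office)}

== RESULT ==
["at(lab)", "open(d_lab_office)", "open(d_lab_store)", "open(d_store_office)"]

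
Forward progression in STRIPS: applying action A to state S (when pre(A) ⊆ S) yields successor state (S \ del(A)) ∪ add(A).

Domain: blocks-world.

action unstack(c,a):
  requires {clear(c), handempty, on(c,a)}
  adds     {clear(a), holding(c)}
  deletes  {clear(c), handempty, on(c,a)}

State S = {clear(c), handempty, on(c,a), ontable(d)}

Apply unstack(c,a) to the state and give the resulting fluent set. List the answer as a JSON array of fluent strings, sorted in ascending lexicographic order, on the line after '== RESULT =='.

Progress:
  pre ⊆ S: {clear(c), handempty, on(c,a)} ⊆ S  — applicable
  S \ del = {ontable(d)}
  ∪ add   = {clear(a), holding(c), ontable(d)}

== RESULT ==
["clear(a)", "holding(c)", "ontable(d)"]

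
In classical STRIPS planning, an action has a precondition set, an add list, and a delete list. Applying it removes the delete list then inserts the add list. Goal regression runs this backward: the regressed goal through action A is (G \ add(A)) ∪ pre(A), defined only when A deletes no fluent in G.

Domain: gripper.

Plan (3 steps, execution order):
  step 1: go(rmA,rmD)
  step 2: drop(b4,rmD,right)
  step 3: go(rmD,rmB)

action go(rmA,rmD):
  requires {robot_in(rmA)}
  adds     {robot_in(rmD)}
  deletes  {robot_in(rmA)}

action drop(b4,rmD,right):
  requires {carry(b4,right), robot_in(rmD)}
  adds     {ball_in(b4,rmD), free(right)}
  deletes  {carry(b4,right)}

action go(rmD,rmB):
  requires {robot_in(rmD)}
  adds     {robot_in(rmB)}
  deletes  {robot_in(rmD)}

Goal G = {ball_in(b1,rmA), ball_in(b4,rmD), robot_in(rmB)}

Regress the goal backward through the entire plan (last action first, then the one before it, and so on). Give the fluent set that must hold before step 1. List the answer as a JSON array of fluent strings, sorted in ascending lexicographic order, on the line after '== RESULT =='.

Regress step by step:
  through step 3 (go(rmD,rmB)): drop {robot_in(rmB)}, keep {ball_in(b1,rmA), ball_in(b4,rmD)}, require {robot_in(rmD)}
    → {ball_in(b1,rmA), ball_in(b4,rmD), robot_in(rmD)}
  through step 2 (drop(b4,rmD,right)): drop {ball_in(b4,rmD)}, keep {ball_in(b1,rmA), robot_in(rmD)}, require {carry(b4,right), robot_in(rmD)}
    → {ball_in(b1,rmA), carry(b4,right), robot_in(rmD)}
  through step 1 (go(rmA,rmD)): drop {robot_in(rmD)}, keep {ball_in(b1,rmA), carry(b4,right)}, require {robot_in(rmA)}
    → {ball_in(b1,rmA), carry(b4,right), robot_in(rmA)}

== RESULT ==
["ball_in(b1,rmA)", "carry(b4,right)", "robot_in(rmA)"]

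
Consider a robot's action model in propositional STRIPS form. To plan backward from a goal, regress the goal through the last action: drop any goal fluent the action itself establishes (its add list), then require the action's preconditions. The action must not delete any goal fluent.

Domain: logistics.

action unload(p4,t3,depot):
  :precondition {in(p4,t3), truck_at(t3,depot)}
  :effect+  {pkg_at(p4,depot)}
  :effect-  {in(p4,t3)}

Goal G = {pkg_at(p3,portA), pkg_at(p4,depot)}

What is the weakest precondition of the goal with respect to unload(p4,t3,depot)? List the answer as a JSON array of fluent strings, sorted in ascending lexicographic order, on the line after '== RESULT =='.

Regress:
  G ∩ del = {}  (empty — regression defined)
  G \ add = {pkg_at(p3,portA), pkg_at(p4,depot)} \ {pkg_at(p4,depot)} = {pkg_at(p3,portA)}
  ∪ pre   = {pkg_at(p3,portA)} ∪ {in(p4,t3), truck_at(t3,depot)}
          = {in(p4,t3), pkg_at(p3,portA), truck_at(t3,depot)}

== RESULT ==
["in(p4,t3)", "pkg_at(p3,portA)", "truck_at(t3,depot)"]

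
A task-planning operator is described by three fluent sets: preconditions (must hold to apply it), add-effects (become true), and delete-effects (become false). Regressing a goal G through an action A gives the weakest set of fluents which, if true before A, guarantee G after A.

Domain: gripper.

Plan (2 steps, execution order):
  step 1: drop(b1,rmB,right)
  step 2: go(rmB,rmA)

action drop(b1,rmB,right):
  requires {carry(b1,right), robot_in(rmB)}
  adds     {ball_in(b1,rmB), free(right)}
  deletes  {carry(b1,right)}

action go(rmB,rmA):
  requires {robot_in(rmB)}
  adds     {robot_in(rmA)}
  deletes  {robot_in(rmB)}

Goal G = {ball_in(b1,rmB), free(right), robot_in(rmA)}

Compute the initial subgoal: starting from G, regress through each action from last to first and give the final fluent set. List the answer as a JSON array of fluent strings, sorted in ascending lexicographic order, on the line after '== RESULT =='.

Regress step by step:
  through step 2 (go(rmB,rmA)): drop {robot_in(rmA)}, keep {ball_in(b1,rmB), free(right)}, require {robot_in(rmB)}
    → {ball_in(b1,rmB), free(right), robot_in(rmB)}
  through step 1 (drop(b1,rmB,right)): drop {ball_in(b1,rmB), free(right)}, keep {robot_in(rmB)}, require {carry(b1,right), robot_in(rmB)}
    → {carry(b1,right), robot_in(rmB)}

== RESULT ==
["carry(b1,right)", "robot_in(rmB)"]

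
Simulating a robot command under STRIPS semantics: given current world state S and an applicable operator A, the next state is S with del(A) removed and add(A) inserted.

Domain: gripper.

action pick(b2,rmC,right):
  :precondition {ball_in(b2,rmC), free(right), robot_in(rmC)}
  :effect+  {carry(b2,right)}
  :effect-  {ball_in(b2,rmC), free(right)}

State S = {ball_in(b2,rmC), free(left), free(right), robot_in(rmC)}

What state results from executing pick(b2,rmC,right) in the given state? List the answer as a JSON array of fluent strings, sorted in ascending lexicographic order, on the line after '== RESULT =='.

Compute (S \ del) ∪ add:
  pre ⊆ S: {ball_in(b2,rmC), free(right), robot_in(rmC)} ⊆ S  — applicable
  S \ del = {free(left), robot_in(rmC)}
  ∪ add   = {carry(b2,right), free(left), robot_in(rmC)}

== RESULT ==
["carry(b2,right)", "free(left)", "robot_in(rmC)"]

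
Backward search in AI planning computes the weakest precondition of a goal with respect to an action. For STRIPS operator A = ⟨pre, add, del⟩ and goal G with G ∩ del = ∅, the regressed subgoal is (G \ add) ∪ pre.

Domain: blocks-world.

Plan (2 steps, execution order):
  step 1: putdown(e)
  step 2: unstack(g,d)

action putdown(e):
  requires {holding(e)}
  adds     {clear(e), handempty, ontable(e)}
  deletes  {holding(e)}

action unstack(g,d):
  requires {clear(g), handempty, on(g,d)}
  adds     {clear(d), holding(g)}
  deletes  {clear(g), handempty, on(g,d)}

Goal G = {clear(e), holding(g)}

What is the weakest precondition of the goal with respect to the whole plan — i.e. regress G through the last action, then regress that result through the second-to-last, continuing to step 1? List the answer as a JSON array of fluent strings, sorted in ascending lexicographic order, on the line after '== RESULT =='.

Work backward from the goal:
  through step 2 (unstack(g,d)): drop {holding(g)}, keep {clear(e)}, require {clear(g), handempty, on(g,d)}
    → {clear(e), clear(g), handempty, on(g,d)}
  through step 1 (putdown(e)): drop {clear(e), handempty}, keep {clear(g), on(g,d)}, require {holding(e)}
    → {clear(g), holding(e), on(g,d)}

== RESULT ==
["clear(g)", "holding(e)", "on(g,d)"]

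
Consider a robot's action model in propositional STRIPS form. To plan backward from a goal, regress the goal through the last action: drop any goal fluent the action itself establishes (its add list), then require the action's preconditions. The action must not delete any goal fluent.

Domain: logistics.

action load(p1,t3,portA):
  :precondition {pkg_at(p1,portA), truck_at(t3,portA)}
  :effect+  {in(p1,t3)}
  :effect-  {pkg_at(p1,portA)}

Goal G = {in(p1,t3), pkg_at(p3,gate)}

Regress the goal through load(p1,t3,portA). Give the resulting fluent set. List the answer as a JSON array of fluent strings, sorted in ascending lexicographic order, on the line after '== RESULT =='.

Compute (G \ add) ∪ pre:
  G ∩ del = {}  (empty — regression defined)
  G \ add = {in(p1,t3), pkg_at(p3,gate)} \ {in(p1,t3)} = {pkg_at(p3,gate)}
  ∪ pre   = {pkg_at(p3,gate)} ∪ {pkg_at(p1,portA), truck_at(t3,portA)}
          = {pkg_at(p1,portA), pkg_at(p3,gate), truck_at(t3,portA)}

== RESULT ==
["pkg_at(p1,portA)", "pkg_at(p3,gate)", "truck_at(t3,portA)"]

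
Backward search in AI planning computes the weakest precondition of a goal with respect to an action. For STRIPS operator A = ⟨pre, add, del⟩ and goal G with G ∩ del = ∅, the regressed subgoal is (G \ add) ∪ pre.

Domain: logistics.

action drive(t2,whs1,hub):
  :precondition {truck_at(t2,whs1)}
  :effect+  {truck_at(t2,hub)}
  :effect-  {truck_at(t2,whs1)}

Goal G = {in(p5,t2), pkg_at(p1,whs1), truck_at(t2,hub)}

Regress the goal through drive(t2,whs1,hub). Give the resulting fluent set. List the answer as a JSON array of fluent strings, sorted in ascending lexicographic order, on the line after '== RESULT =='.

Compute (G \ add) ∪ pre:
  G ∩ del = {}  (empty — regression defined)
  G \ add = {in(p5,t2), pkg_at(p1,whs1), truck_at(t2,hub)} \ {truck_at(t2,hub)} = {in(p5,t2), pkg_at(p1,whs1)}
  ∪ pre   = {in(p5,t2), pkg_at(p1,whs1)} ∪ {truck_at(t2,whs1)}
          = {in(p5,t2), pkg_at(p1,whs1), truck_at(t2,whs1)}

== RESULT ==
["in(p5,t2)", "pkg_at(p1,whs1)", "truck_at(t2,whs1)"]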